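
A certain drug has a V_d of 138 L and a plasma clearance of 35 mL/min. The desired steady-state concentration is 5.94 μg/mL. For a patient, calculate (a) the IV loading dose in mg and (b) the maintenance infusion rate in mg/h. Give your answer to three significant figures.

(a) 820 mg; (b) 12.5 mg/h

LD = Vd · C_target = 138.0 × 5.94 = 819.7 mg
Convert clearance: 35 mL/min × 60 min/h ÷ 1000 mL/L = 2.100 L/h
Maintenance infusion rate = CL × Css = 2.100 × 5.94 = 12.47 mg/h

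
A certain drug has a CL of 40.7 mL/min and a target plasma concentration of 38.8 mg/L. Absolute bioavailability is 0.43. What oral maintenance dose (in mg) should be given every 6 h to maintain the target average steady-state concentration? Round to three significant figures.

1320 mg

Convert clearance: 40.7 mL/min × 60 min/h ÷ 1000 mL/L = 2.442 L/h
At steady state, dose per interval replaces the amount cleared in that interval: F·D/τ = CL·Css.
D = CL × Css × τ / F = 2.442 × 38.8 × 6 / 0.43 = 1322 mg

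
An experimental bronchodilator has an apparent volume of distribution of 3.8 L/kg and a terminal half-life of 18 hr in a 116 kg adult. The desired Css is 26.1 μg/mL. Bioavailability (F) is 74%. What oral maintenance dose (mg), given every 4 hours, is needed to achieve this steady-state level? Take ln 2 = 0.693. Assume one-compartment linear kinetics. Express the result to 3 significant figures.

Vd = 3.8 L/kg × 116 kg = 440.8 L
CL = ln 2 · Vd / t½ = 0.693 × 440.8 / 18 = 16.97 L/h
D = CL × Css × τ / F = 16.97 × 26.1 × 4 / 0.74 = 2394 mg

2390 mg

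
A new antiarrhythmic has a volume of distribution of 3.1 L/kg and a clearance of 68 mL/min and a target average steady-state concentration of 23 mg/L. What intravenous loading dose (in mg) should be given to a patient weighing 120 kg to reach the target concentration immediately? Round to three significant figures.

8560 mg

Vd(total) = 120 kg × 3.1 L/kg = 372.0 L
LD = Vd × C = 372.0 × 23.00 = 8556 mg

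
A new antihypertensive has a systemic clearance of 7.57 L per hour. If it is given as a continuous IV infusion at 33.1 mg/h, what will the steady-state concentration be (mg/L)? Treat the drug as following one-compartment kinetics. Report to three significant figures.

Css = rate / CL = 33.1 / 7.570 = 4.373 mg/L

4.37 mg/L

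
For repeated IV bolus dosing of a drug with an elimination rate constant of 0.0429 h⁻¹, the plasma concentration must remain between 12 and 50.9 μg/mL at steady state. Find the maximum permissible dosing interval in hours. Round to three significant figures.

33.7 h

Between IV bolus doses, concentration decays as C = C₀·e^(−kτ), so C_peak/C_trough = e^(kτ).
τ_max = ln(C_peak/C_trough) / k = ln(50.9/12) / 0.04290 = 1.445 / 0.04290 = 33.68 h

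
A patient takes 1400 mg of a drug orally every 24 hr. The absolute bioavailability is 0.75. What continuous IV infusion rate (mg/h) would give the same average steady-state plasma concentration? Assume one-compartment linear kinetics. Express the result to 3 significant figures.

43.8 mg/h

Equivalent systemic input: infusion rate = F·D/τ.
Rate = 0.75 × 1400 / 24 = 43.75 mg/h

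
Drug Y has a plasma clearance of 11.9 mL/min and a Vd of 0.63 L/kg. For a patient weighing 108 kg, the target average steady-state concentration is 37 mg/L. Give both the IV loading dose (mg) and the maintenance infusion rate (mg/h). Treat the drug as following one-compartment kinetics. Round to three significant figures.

(a) 2520 mg; (b) 26.4 mg/h

Vd = 0.63 L/kg × 108 kg = 68.04 L
LD = Vd · C_target = 68.04 × 37 = 2517 mg
Convert clearance: 11.9 mL/min × 60 min/h ÷ 1000 mL/L = 0.7140 L/h
Infusion rate = 0.7140 L/h × 37 mg/L = 26.42 mg/h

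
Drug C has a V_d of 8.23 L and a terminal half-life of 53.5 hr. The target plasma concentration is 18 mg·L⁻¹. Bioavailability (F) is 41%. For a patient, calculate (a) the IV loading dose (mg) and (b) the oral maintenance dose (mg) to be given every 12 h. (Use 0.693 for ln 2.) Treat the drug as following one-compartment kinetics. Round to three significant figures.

(a) 148 mg; (b) 56.2 mg

LD = Vd × C = 8.230 × 18 = 148.1 mg
CL = 0.693 × Vd / t½ = 0.693 × 8.230 / 53.5 = 0.1066 L/h
D = CL × Css × τ / F = 0.1066 × 18 × 12 / 0.41 = 56.16 mg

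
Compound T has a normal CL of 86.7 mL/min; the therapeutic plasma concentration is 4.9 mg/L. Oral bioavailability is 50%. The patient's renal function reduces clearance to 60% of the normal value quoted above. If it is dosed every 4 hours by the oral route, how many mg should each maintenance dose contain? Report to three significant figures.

122 mg

Convert clearance: 86.7 mL/min × 60 min/h ÷ 1000 mL/L = 5.202 L/h
Patient clearance = 0.6 × 5.202 = 3.121 L/h
D = CL × Css × τ / F = 3.121 × 4.9 × 4 / 0.5 = 122.3 mg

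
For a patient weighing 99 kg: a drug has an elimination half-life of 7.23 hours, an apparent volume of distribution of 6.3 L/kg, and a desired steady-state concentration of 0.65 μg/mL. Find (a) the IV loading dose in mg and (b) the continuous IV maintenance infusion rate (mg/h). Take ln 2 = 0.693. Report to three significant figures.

(a) 405 mg; (b) 38.9 mg/h

Vd = 6.3 L/kg × 99 kg = 623.7 L
LD = Vd × C = 623.7 × 0.65 = 405.4 mg
CL = 0.693 × Vd / t½ = 0.693 × 623.7 / 7.23 = 59.78 L/h
Infusion rate = CL × Css = 59.78 × 0.65 = 38.86 mg/h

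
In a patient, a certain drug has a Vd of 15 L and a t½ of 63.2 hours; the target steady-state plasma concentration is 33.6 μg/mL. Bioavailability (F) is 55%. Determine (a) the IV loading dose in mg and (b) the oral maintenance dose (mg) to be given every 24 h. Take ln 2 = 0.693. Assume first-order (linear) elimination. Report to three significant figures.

(a) 504 mg; (b) 241 mg

LD = Vd × C = 15.00 × 33.6 = 504.0 mg
CL = 0.693 × Vd / t½ = 0.693 × 15.00 / 63.2 = 0.1645 L/h
D = CL × Css × τ / F = 0.1645 × 33.6 × 24 / 0.55 = 241.2 mg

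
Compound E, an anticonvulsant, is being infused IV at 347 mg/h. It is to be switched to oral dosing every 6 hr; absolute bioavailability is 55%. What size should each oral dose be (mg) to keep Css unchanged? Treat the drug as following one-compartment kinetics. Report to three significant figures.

To maintain the same Css, the systemic dosing rate must be unchanged: F·D/τ = infusion rate.
D = rate × τ / F = 347 × 6 / 0.55 = 3785 mg

3790 mg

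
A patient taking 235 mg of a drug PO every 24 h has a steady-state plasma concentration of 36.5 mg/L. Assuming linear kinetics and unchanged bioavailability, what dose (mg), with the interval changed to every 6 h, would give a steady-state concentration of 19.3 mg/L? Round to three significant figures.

With linear kinetics, Css is proportional to dose rate (D/τ) at fixed clearance.
D₂ = D₁ × (Css,target / Css,current) × (τ₂/τ₁) = 235 × (19.3/36.5) × (6/24) = 31.07 mg

31.1 mg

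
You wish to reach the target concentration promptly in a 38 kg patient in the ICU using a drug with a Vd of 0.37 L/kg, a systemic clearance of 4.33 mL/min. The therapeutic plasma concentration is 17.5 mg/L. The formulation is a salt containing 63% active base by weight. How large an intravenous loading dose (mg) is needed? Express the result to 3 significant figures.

391 mg

Total Vd = 0.37 × 38 = 14.06 L
LD = Vd × C / S = 14.06 × 17.50 / 0.63 = 390.6 mg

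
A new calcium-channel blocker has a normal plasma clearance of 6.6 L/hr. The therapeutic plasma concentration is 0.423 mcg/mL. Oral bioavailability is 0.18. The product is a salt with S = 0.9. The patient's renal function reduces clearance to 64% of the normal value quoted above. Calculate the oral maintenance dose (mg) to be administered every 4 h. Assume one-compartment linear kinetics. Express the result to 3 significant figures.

Patient clearance = 0.64 × 6.600 = 4.224 L/h
D = CL × Css × τ / F / S = 4.224 × 0.423 × 4 / 0.18 / 0.9 = 44.12 mg

44.1 mg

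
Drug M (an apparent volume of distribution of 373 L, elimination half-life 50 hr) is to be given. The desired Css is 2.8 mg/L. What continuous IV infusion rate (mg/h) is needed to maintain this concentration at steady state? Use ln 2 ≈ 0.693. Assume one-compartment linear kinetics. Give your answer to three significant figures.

14.5 mg/h

k = 0.693/50 = 0.01386 h⁻¹, so CL = k·Vd = 0.01386 × 373.0 = 5.170 L/h
Infusion rate = CL × Css = 5.170 × 2.8 = 14.48 mg/h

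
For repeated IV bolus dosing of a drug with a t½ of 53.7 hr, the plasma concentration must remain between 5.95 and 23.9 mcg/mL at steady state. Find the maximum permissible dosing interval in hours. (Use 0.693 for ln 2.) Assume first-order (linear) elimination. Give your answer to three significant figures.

108 h

k = 0.693 / t½ = 0.693 / 53.7 = 0.01291 h⁻¹
Between IV bolus doses, concentration decays as C = C₀·e^(−kτ), so C_peak/C_trough = e^(kτ).
τ_max = ln(C_peak/C_trough) / k = ln(23.9/5.95) / 0.01291 = 1.390 / 0.01291 = 107.7 h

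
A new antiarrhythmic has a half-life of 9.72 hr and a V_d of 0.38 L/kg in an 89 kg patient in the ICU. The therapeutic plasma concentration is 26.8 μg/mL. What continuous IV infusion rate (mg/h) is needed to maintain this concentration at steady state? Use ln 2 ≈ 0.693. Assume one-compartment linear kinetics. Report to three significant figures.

64.6 mg/h

Total Vd = 0.38 × 89 = 33.82 L
CL = ln 2 · Vd / t½ = 0.693 × 33.82 / 9.72 = 2.411 L/h
Infusion rate = CL × Css = 2.411 × 26.8 = 64.61 mg/h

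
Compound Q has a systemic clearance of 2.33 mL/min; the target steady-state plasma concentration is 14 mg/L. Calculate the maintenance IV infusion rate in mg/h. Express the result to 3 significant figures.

CL = 2.33 mL/min = 2.33 × 0.06 = 0.1398 L/h
At steady state, infusion rate equals elimination rate: rate in = CL × Css.
R₀ = 0.1398 × 14 = 1.957 mg/h

1.96 mg/h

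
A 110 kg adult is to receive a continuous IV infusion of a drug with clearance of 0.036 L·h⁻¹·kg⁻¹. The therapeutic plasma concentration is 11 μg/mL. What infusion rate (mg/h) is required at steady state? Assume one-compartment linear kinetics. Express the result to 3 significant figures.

43.6 mg/h

CL = 0.036 L·h⁻¹·kg⁻¹ × 110 kg = 3.960 L/h
At steady state, infusion rate equals elimination rate: rate in = CL × Css.
R₀ = 3.960 × 11 = 43.56 mg/h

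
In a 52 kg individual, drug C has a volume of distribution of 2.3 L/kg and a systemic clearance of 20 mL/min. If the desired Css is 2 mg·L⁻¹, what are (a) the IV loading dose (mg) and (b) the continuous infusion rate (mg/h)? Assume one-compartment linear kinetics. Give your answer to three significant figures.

Vd(total) = 52 kg × 2.3 L/kg = 119.6 L
LD = Vd · C_target = 119.6 × 2 = 239.2 mg
Convert clearance: 20 mL/min × 60 min/h ÷ 1000 mL/L = 1.200 L/h
Maintenance infusion rate = CL × Css = 1.200 × 2 = 2.400 mg/h

(a) 239 mg; (b) 2.40 mg/h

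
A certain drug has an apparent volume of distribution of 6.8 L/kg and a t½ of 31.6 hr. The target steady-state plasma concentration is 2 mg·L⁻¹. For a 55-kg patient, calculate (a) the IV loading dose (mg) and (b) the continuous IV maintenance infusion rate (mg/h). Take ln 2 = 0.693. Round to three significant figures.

(a) 748 mg; (b) 16.4 mg/h

Total Vd = 6.8 × 55 = 374.0 L
LD = Vd × C = 374.0 × 2 = 748.0 mg
CL = 0.693 × Vd / t½ = 0.693 × 374.0 / 31.6 = 8.202 L/h
Infusion rate = CL × Css = 8.202 × 2 = 16.40 mg/h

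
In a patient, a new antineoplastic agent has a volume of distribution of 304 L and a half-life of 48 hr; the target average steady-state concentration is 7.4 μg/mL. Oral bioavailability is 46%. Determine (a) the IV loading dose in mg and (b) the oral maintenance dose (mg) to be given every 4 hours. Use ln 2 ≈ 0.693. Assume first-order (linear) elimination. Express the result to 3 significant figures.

LD = Vd × C = 304.0 × 7.4 = 2250 mg
CL = 0.693 × Vd / t½ = 0.693 × 304.0 / 48 = 4.389 L/h
D = CL × Css × τ / F = 4.389 × 7.4 × 4 / 0.46 = 282.4 mg

(a) 2250 mg; (b) 282 mg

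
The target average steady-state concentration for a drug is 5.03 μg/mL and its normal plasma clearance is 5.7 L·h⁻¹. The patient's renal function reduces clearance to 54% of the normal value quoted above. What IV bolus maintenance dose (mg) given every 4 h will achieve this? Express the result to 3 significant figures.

61.9 mg

Patient clearance = 0.54 × 5.700 = 3.078 L/h
At steady state, dose per interval replaces the amount cleared in that interval: D/τ = CL·Css.
D = CL × Css × τ = 3.078 × 5.03 × 4 = 61.93 mg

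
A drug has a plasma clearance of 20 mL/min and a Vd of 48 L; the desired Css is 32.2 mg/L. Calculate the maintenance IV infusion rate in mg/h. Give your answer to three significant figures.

Convert clearance: 20 mL/min × 60 min/h ÷ 1000 mL/L = 1.200 L/h
Infusion rate = CL · Css = 1.200 L/h × 32.2 mg/L = 38.64 mg/h

38.6 mg/h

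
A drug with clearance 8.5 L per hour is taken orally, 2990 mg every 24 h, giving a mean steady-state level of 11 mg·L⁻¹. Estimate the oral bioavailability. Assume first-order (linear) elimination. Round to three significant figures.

F·D/τ = CL·Css at steady state → F = CL·Css·τ / D.
F = 8.5 × 11 × 24 / 2990 = 0.751

0.751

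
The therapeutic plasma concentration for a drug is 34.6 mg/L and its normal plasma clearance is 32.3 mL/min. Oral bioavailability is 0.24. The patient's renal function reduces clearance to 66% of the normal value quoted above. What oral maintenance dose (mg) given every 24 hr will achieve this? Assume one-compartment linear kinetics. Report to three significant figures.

4430 mg

CL = 32.3 mL/min = 32.3 × 0.06 = 1.938 L/h
Patient clearance = 0.66 × 1.938 = 1.279 L/h
D = CL × Css × τ / F = 1.279 × 34.6 × 24 / 0.24 = 4425 mg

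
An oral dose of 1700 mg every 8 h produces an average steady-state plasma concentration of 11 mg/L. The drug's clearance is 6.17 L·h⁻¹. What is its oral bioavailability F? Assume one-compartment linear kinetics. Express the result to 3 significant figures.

0.319

F·D/τ = CL·Css at steady state → F = CL·Css·τ / D.
F = 6.17 × 11 × 8 / 1700 = 0.319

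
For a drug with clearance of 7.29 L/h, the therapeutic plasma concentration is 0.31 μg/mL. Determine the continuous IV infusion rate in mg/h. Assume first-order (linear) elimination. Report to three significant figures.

2.26 mg/h

At steady state, infusion rate equals elimination rate: rate in = CL × Css.
R₀ = 7.290 × 0.31 = 2.260 mg/h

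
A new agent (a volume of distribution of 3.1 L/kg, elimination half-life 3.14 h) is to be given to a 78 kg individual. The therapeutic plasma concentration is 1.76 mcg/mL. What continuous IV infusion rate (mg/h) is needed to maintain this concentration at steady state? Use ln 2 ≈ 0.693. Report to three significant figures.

Vd = 3.1 L/kg × 78 kg = 241.8 L
CL = 0.693 × Vd / t½ = 0.693 × 241.8 / 3.14 = 53.37 L/h
Infusion rate = CL × Css = 53.37 × 1.76 = 93.93 mg/h

93.9 mg/h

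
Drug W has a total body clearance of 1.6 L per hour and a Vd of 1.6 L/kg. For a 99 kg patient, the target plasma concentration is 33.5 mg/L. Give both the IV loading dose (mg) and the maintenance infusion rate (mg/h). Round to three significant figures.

(a) 5310 mg; (b) 53.6 mg/h

Vd = 1.6 L/kg × 99 kg = 158.4 L
Loading dose = Vd × C = 158.4 × 33.5 = 5306 mg
Infusion rate = 1.600 L/h × 33.5 mg/L = 53.60 mg/h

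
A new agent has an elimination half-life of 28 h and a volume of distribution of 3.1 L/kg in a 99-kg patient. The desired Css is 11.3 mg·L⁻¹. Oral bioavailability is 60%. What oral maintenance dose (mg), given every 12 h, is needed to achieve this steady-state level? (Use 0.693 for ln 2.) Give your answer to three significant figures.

Total Vd = 3.1 × 99 = 306.9 L
k = 0.693/28 = 0.02475 h⁻¹, so CL = k·Vd = 0.02475 × 306.9 = 7.596 L/h
D = CL × Css × τ / F = 7.596 × 11.3 × 12 / 0.6 = 1717 mg

1720 mg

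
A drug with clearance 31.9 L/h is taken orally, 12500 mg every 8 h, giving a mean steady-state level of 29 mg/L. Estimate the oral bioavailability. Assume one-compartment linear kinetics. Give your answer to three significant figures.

F·D/τ = CL·Css at steady state → F = CL·Css·τ / D.
F = 31.9 × 29 × 8 / 12500 = 0.592

0.592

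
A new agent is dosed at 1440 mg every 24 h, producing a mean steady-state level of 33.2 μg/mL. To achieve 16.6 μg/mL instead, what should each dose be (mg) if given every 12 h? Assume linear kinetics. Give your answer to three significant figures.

360 mg

With linear kinetics, Css is proportional to dose rate (D/τ) at fixed clearance.
D₂ = D₁ × (Css,target / Css,current) × (τ₂/τ₁) = 1440 × (16.6/33.2) × (12/24) = 360.0 mg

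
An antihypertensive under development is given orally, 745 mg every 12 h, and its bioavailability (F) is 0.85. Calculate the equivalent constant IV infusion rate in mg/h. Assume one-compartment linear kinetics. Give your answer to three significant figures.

Equivalent systemic input: infusion rate = F·D/τ.
Rate = 0.85 × 745 / 12 = 52.77 mg/h

52.8 mg/h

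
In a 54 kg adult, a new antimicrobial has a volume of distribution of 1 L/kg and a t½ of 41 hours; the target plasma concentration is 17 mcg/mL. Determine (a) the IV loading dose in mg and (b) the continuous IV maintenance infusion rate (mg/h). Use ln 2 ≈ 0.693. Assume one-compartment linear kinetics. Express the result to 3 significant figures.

(a) 918 mg; (b) 15.5 mg/h

Vd(total) = 54 kg × 1 L/kg = 54.00 L
LD = Vd × C = 54.00 × 17 = 918.0 mg
CL = 0.693 × Vd / t½ = 0.693 × 54.00 / 41 = 0.9127 L/h
Infusion rate = CL × Css = 0.9127 × 17 = 15.52 mg/h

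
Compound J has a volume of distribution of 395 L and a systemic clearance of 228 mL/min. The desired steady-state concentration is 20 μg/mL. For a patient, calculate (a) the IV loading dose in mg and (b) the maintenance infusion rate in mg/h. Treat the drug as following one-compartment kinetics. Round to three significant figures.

Loading dose = Vd × C = 395.0 × 20 = 7900 mg
CL = 228 mL/min = 228 × 0.06 = 13.68 L/h
Infusion rate = 13.68 L/h × 20 mg/L = 273.6 mg/h

(a) 7900 mg; (b) 274 mg/h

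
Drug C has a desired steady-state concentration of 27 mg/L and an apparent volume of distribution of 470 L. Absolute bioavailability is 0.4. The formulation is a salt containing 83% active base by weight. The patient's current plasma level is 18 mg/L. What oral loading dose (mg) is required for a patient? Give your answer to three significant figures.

12700 mg

The loading dose fills Vd to the target concentration.
Concentration deficit ΔC = 27 − 18 = 9.000 mg/L
LD = Vd × ΔC / F / S = 470.0 × 9.000 / 0.4 / 0.83 = 12740 mg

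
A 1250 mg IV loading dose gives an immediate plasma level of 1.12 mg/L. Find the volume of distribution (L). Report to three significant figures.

Immediately after an IV bolus, C₀ = Dose / Vd, so Vd = Dose / C₀.
Vd = 1250 / 1.12 = 1116 L

1120 L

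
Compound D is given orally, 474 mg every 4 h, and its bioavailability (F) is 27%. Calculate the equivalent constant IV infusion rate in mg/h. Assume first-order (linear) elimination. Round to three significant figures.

Equivalent systemic input: infusion rate = F·D/τ.
Rate = 0.27 × 474 / 4 = 32.00 mg/h

32.0 mg/h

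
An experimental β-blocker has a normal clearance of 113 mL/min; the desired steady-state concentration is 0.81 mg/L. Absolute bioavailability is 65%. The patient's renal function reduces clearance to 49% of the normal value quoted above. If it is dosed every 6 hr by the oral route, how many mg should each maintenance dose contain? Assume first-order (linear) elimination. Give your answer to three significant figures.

CL = 113 mL/min × 60/1000 = 6.780 L/h
Patient clearance = 0.49 × 6.780 = 3.322 L/h
D = CL × Css × τ / F = 3.322 × 0.81 × 6 / 0.65 = 24.84 mg

24.8 mg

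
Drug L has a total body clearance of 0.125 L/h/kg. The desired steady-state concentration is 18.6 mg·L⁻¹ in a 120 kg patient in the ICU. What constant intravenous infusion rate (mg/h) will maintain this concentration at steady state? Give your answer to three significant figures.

CL = 0.125 L/h/kg × 120 kg = 15.00 L/h
At steady state, infusion rate equals elimination rate: rate in = CL × Css.
Rate = CL × Css = 15.00 × 18.6 = 279.0 mg/h

279 mg/h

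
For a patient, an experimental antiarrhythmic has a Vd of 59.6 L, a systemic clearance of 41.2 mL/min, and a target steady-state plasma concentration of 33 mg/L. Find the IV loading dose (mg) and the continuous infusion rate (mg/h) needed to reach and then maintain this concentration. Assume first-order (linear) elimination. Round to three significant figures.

(a) 1970 mg; (b) 81.6 mg/h

Loading: fill Vd to C_target → 59.60 L × 33 mg/L = 1967 mg
Convert clearance: 41.2 mL/min × 60 min/h ÷ 1000 mL/L = 2.472 L/h
Infusion rate = 2.472 L/h × 33 mg/L = 81.58 mg/h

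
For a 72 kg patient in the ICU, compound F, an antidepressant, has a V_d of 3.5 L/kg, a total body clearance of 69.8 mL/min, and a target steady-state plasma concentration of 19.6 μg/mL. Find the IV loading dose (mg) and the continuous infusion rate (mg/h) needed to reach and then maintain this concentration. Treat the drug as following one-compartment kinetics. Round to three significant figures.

Vd = 3.5 L/kg × 72 kg = 252.0 L
LD = Vd · C_target = 252.0 × 19.6 = 4939 mg
Convert clearance: 69.8 mL/min × 60 min/h ÷ 1000 mL/L = 4.188 L/h
Infusion rate = 4.188 L/h × 19.6 mg/L = 82.08 mg/h

(a) 4940 mg; (b) 82.1 mg/h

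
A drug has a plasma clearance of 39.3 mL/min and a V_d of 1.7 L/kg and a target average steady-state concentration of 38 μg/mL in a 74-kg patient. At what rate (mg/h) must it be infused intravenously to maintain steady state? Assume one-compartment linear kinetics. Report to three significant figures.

89.6 mg/h

CL = 39.3 mL/min × 60/1000 = 2.358 L/h
R₀ = 2.358 × 38 = 89.60 mg/h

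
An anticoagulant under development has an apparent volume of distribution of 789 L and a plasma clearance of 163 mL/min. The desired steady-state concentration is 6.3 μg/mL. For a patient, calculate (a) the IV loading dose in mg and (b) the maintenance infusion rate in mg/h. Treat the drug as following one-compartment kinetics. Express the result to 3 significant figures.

(a) 4970 mg; (b) 61.6 mg/h

LD = Vd · C_target = 789.0 × 6.3 = 4971 mg
CL = 163 mL/min = 163 × 0.06 = 9.780 L/h
Maintenance: replace elimination → rate = CL × Css = 9.780 × 6.3 = 61.61 mg/h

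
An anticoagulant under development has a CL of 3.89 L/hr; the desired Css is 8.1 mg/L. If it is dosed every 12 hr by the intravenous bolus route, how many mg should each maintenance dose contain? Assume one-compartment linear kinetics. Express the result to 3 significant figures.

378 mg

D = CL × Css × τ = 3.890 × 8.1 × 12 = 378.1 mg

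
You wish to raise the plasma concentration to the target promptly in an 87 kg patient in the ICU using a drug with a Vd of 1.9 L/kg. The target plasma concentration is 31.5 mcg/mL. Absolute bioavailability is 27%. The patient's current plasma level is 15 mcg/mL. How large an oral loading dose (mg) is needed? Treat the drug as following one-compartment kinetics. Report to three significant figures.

10100 mg

Total Vd = 1.9 × 87 = 165.3 L
The loading dose fills Vd to the target concentration.
Concentration deficit ΔC = 31.5 − 15 = 16.50 mg/L
LD = Vd × ΔC / F = 165.3 × 16.50 / 0.27 = 10100 mg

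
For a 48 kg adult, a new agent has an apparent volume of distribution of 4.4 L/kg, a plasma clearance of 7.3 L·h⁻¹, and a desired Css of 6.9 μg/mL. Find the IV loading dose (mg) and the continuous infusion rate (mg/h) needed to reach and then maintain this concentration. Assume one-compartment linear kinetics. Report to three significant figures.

(a) 1460 mg; (b) 50.4 mg/h

Vd = 4.4 L/kg × 48 kg = 211.2 L
Loading dose = Vd × C = 211.2 × 6.9 = 1457 mg
Maintenance infusion rate = CL × Css = 7.300 × 6.9 = 50.37 mg/h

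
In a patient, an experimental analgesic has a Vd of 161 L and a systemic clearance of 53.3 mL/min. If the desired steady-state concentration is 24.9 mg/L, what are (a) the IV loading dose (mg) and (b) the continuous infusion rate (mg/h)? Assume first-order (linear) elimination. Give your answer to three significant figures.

(a) 4010 mg; (b) 79.6 mg/h

Loading dose = Vd × C = 161.0 × 24.9 = 4009 mg
Convert clearance: 53.3 mL/min × 60 min/h ÷ 1000 mL/L = 3.198 L/h
Maintenance infusion rate = CL × Css = 3.198 × 24.9 = 79.63 mg/h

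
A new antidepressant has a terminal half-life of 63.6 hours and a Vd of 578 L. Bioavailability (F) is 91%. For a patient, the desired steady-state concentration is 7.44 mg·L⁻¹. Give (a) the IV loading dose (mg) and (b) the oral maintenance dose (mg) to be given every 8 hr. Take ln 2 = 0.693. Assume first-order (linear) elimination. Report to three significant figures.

(a) 4300 mg; (b) 412 mg

LD = Vd × C = 578.0 × 7.44 = 4300 mg
CL = 0.693 × Vd / t½ = 0.693 × 578.0 / 63.6 = 6.298 L/h
D = CL × Css × τ / F = 6.298 × 7.44 × 8 / 0.91 = 411.9 mg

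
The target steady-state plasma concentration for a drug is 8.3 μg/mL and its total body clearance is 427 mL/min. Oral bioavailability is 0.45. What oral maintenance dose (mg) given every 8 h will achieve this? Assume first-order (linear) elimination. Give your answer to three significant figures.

Convert clearance: 427 mL/min × 60 min/h ÷ 1000 mL/L = 25.62 L/h
D = CL × Css × τ / F = 25.62 × 8.3 × 8 / 0.45 = 3780 mg

3780 mg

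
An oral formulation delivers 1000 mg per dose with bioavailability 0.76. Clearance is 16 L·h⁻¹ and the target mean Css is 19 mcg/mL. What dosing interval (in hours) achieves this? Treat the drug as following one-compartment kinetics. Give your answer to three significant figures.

F·D/τ = CL·Css → τ = F·D / (CL·Css).
τ = 0.76 × 1000 / (16 × 19) = 2.500 h

2.50 h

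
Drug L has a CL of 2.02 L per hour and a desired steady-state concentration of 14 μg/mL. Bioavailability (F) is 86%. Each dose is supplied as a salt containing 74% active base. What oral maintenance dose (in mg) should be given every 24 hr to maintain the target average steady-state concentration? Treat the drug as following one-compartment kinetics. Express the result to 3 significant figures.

1070 mg

D = CL × Css × τ / F / S = 2.020 × 14 × 24 / 0.86 / 0.74 = 1066 mg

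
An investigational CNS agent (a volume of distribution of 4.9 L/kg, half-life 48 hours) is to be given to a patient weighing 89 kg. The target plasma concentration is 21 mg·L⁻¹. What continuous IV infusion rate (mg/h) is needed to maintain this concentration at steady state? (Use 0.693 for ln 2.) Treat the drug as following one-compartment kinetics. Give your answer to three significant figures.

132 mg/h

Total Vd = 4.9 × 89 = 436.1 L
CL = ln 2 · Vd / t½ = 0.693 × 436.1 / 48 = 6.296 L/h
Infusion rate = CL × Css = 6.296 × 21 = 132.2 mg/h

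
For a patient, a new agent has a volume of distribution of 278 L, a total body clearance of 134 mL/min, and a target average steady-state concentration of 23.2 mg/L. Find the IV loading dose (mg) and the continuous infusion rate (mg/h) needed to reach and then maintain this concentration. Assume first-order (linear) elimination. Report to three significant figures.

(a) 6450 mg; (b) 187 mg/h

Loading: fill Vd to C_target → 278.0 L × 23.2 mg/L = 6450 mg
Convert clearance: 134 mL/min × 60 min/h ÷ 1000 mL/L = 8.040 L/h
Infusion rate = 8.040 L/h × 23.2 mg/L = 186.5 mg/h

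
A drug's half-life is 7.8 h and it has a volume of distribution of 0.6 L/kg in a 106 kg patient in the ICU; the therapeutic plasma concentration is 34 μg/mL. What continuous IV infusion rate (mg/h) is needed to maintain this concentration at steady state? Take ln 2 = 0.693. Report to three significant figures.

Vd(total) = 106 kg × 0.6 L/kg = 63.60 L
k = 0.693/7.8 = 0.08885 h⁻¹, so CL = k·Vd = 0.08885 × 63.60 = 5.651 L/h
Infusion rate = CL × Css = 5.651 × 34 = 192.1 mg/h

192 mg/h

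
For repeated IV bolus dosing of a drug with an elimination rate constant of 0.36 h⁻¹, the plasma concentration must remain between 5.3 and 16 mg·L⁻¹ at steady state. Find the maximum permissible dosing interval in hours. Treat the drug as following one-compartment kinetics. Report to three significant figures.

3.07 h

Between IV bolus doses, concentration decays as C = C₀·e^(−kτ), so C_peak/C_trough = e^(kτ).
τ_max = ln(C_peak/C_trough) / k = ln(16/5.3) / 0.3600 = 1.105 / 0.3600 = 3.069 h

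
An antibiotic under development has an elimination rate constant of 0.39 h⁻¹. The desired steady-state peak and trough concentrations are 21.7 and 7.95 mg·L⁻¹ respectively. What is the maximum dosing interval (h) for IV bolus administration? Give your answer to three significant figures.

2.57 h

Between IV bolus doses, concentration decays as C = C₀·e^(−kτ), so C_peak/C_trough = e^(kτ).
τ_max = ln(C_peak/C_trough) / k = ln(21.7/7.95) / 0.3900 = 1.004 / 0.3900 = 2.574 h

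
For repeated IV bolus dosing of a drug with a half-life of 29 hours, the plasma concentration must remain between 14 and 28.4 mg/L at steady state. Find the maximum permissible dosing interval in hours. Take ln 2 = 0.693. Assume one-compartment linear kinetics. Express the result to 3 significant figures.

k = 0.693 / t½ = 0.693 / 29 = 0.02390 h⁻¹
Between IV bolus doses, concentration decays as C = C₀·e^(−kτ), so C_peak/C_trough = e^(kτ).
τ_max = ln(C_peak/C_trough) / k = ln(28.4/14) / 0.02390 = 0.7073 / 0.02390 = 29.59 h

29.6 h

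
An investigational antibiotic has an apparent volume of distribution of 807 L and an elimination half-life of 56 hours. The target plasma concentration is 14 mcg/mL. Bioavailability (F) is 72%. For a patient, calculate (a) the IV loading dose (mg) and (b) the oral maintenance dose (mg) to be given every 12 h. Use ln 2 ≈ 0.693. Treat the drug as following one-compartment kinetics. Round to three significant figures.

LD = Vd × C = 807.0 × 14 = 11300 mg
CL = 0.693 × Vd / t½ = 0.693 × 807.0 / 56 = 9.987 L/h
D = CL × Css × τ / F = 9.987 × 14 × 12 / 0.72 = 2330 mg

(a) 11300 mg; (b) 2330 mg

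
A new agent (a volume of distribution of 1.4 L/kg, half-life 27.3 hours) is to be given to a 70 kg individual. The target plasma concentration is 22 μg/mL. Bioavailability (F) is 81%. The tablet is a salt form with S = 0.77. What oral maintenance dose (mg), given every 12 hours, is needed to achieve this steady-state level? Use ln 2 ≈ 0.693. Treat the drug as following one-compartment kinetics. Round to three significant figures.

1050 mg

Vd = 1.4 L/kg × 70 kg = 98.00 L
CL = 0.693 × Vd / t½ = 0.693 × 98.00 / 27.3 = 2.488 L/h
D = CL × Css × τ / F / S = 2.488 × 22 × 12 / 0.81 / 0.77 = 1053 mg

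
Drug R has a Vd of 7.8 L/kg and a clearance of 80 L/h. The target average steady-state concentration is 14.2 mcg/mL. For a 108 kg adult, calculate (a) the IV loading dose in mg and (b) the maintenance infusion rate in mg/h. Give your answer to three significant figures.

(a) 12000 mg; (b) 1140 mg/h

Total Vd = 7.8 × 108 = 842.4 L
LD = Vd · C_target = 842.4 × 14.2 = 11960 mg
Maintenance infusion rate = CL × Css = 80.00 × 14.2 = 1136 mg/h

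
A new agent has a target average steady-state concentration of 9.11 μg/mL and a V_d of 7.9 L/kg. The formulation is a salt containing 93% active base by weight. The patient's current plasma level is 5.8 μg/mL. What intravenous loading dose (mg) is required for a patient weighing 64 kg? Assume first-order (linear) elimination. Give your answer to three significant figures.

1800 mg

Vd(total) = 64 kg × 7.9 L/kg = 505.6 L
The loading dose fills Vd to the target concentration.
Concentration deficit ΔC = 9.11 − 5.8 = 3.310 mg/L
LD = Vd × ΔC / S = 505.6 × 3.310 / 0.93 = 1800 mg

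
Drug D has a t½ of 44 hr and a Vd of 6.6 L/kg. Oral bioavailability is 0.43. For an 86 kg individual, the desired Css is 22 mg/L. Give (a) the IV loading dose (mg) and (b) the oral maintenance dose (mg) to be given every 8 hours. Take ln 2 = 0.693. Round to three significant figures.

Vd = 6.6 L/kg × 86 kg = 567.6 L
LD = Vd × C = 567.6 × 22 = 12490 mg
CL = 0.693 × Vd / t½ = 0.693 × 567.6 / 44 = 8.940 L/h
D = CL × Css × τ / F = 8.940 × 22 × 8 / 0.43 = 3659 mg

(a) 12500 mg; (b) 3660 mg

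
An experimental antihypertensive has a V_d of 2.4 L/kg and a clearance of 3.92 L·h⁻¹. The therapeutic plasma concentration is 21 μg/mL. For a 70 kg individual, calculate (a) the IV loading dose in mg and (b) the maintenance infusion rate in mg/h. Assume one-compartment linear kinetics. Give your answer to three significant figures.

(a) 3530 mg; (b) 82.3 mg/h

Vd(total) = 70 kg × 2.4 L/kg = 168.0 L
Loading dose = Vd × C = 168.0 × 21 = 3528 mg
Infusion rate = 3.920 L/h × 21 mg/L = 82.32 mg/h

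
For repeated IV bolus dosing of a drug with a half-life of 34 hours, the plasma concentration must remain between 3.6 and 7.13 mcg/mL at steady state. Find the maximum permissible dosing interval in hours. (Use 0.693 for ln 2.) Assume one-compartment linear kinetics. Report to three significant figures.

k = 0.693 / t½ = 0.693 / 34 = 0.02038 h⁻¹
Between IV bolus doses, concentration decays as C = C₀·e^(−kτ), so C_peak/C_trough = e^(kτ).
τ_max = ln(C_peak/C_trough) / k = ln(7.13/3.6) / 0.02038 = 0.6834 / 0.02038 = 33.53 h

33.5 h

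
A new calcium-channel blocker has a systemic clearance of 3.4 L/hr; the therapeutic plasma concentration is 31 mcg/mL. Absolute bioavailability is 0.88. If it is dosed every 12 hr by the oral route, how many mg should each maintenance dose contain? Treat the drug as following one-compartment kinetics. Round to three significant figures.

1440 mg

D = CL × Css × τ / F = 3.400 × 31 × 12 / 0.88 = 1437 mg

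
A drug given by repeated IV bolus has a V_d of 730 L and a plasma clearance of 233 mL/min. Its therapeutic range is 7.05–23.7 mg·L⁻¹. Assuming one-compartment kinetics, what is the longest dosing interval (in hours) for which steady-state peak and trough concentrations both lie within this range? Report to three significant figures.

63.3 h

CL = 233 mL/min × 60/1000 = 13.98 L/h
k = CL / Vd = 13.98 / 730.0 = 0.01915 h⁻¹
Between IV bolus doses, concentration decays as C = C₀·e^(−kτ), so C_peak/C_trough = e^(kτ).
τ_max = ln(C_peak/C_trough) / k = ln(23.7/7.05) / 0.01915 = 1.212 / 0.01915 = 63.29 h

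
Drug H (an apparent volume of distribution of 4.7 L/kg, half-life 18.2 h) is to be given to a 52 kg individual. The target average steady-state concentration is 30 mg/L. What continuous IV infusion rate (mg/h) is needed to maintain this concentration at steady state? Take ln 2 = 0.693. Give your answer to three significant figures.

Total Vd = 4.7 × 52 = 244.4 L
CL = 0.693 × Vd / t½ = 0.693 × 244.4 / 18.2 = 9.306 L/h
Infusion rate = CL × Css = 9.306 × 30 = 279.2 mg/h

279 mg/h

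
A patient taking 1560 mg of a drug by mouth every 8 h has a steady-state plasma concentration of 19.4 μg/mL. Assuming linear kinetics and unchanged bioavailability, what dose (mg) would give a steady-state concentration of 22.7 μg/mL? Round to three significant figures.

1830 mg

With linear kinetics, Css is proportional to dose rate (D/τ) at fixed clearance.
D₂ = D₁ × (Css,target / Css,current) = 1560 × 22.7/19.4 = 1825 mg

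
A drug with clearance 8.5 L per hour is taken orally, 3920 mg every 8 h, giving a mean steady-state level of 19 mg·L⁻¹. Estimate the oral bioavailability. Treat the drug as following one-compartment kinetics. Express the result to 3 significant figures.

F·D/τ = CL·Css at steady state → F = CL·Css·τ / D.
F = 8.5 × 19 × 8 / 3920 = 0.330

0.330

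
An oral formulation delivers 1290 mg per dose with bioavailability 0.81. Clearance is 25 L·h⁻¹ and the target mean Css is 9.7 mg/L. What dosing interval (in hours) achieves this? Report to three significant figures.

F·D/τ = CL·Css → τ = F·D / (CL·Css).
τ = 0.81 × 1290 / (25 × 9.7) = 4.309 h

4.31 h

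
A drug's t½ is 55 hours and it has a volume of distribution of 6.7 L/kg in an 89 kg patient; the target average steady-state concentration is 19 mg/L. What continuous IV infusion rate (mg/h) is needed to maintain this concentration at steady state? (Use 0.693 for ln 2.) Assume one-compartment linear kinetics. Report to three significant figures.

143 mg/h

Vd(total) = 89 kg × 6.7 L/kg = 596.3 L
CL = 0.693 × Vd / t½ = 0.693 × 596.3 / 55 = 7.513 L/h
Infusion rate = CL × Css = 7.513 × 19 = 142.7 mg/h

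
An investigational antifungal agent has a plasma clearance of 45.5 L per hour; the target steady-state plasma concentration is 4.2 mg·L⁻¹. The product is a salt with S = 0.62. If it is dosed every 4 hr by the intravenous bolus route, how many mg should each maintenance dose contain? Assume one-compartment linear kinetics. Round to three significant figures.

1230 mg

D = CL × Css × τ / S = 45.50 × 4.2 × 4 / 0.62 = 1233 mg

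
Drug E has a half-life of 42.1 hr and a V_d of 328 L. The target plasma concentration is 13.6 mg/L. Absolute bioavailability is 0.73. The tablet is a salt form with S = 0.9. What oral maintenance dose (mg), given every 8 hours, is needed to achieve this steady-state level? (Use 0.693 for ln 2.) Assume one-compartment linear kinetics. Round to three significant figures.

CL = 0.693 × Vd / t½ = 0.693 × 328.0 / 42.1 = 5.399 L/h
D = CL × Css × τ / F / S = 5.399 × 13.6 × 8 / 0.73 / 0.9 = 894.1 mg

894 mg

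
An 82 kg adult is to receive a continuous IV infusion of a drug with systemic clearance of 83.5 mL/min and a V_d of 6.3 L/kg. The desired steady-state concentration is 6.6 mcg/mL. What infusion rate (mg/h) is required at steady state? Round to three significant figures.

33.1 mg/h

CL = 83.5 mL/min × 60/1000 = 5.010 L/h
Rate = CL × Css = 5.010 × 6.6 = 33.07 mg/h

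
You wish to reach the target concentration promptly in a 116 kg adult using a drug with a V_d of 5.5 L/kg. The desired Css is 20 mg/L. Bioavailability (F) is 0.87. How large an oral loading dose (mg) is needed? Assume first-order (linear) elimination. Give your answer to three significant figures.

Vd(total) = 116 kg × 5.5 L/kg = 638.0 L
LD = Vd × C / F = 638.0 × 20.00 / 0.87 = 14670 mg

14700 mg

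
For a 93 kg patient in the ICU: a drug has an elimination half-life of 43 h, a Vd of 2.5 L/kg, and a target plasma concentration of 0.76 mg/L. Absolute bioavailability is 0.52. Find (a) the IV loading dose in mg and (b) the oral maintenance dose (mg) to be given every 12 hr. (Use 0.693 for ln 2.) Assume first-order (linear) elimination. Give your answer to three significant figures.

(a) 177 mg; (b) 65.7 mg

Vd = 2.5 L/kg × 93 kg = 232.5 L
LD = Vd × C = 232.5 × 0.76 = 176.7 mg
CL = 0.693 × Vd / t½ = 0.693 × 232.5 / 43 = 3.747 L/h
D = CL × Css × τ / F = 3.747 × 0.76 × 12 / 0.52 = 65.72 mg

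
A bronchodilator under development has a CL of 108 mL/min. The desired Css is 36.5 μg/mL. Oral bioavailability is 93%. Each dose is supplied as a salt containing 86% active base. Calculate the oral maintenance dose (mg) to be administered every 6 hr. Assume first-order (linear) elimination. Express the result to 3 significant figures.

1770 mg

CL = 108 mL/min = 108 × 0.06 = 6.480 L/h
At steady state, dose per interval replaces the amount cleared in that interval: F·S·D/τ = CL·Css.
D = CL × Css × τ / F / S = 6.480 × 36.5 × 6 / 0.93 / 0.86 = 1774 mg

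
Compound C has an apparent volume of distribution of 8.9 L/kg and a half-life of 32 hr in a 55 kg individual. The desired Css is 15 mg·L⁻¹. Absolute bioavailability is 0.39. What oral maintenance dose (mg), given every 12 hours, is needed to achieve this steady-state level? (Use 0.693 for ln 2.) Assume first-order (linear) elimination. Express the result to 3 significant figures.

Vd(total) = 55 kg × 8.9 L/kg = 489.5 L
CL = ln 2 · Vd / t½ = 0.693 × 489.5 / 32 = 10.60 L/h
D = CL × Css × τ / F = 10.60 × 15 × 12 / 0.39 = 4892 mg

4890 mg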